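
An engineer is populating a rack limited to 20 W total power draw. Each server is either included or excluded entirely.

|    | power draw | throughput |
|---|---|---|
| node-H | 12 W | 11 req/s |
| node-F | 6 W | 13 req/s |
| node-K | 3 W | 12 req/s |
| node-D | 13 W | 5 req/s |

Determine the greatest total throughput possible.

Take node-F and node-K: power draw 6 + 3 = 9 ≤ 20, throughput 13 + 12 = 25.
No other feasible combination does better.

25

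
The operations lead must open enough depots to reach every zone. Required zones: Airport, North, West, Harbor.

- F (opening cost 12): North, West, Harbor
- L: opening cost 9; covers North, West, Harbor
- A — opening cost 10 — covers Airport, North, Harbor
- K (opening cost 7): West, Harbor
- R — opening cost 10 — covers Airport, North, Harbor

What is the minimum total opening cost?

17

This is an integer covering problem.
Choose A and K: together they cover Airport, North, West, Harbor — every zone.
Total opening cost: 10 + 7 = 17.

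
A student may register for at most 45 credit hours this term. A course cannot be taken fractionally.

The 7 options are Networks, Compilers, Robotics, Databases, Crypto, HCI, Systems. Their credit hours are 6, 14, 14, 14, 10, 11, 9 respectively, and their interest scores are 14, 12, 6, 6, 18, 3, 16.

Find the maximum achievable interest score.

This is a 0-1 knapsack instance.
Networks + Robotics + Crypto + Systems: credit hours 6 + 14 + 10 + 9 = 39 ≤ 45, interest score 14 + 6 + 18 + 16 = 54.
Networks + Compilers + Crypto + Systems: credit hours 6 + 14 + 10 + 9 = 39 ≤ 45, interest score 14 + 12 + 18 + 16 = 60.
Best is Networks, Compilers, Crypto, and Systems with total interest score 60.

60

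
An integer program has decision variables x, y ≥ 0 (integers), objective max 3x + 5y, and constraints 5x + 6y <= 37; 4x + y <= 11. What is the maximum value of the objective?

30

Relaxing integrality, the LP optimum is 30.83 at (x,y) = (0, 6.17), which is not an integer point.
(x,y)=(0,6): 5·0+6·6=36≤37, 4·0+1·6=6≤11, objective 30.
(x,y)=(1,5): 5·1+6·5=35≤37, 4·1+1·5=9≤11, objective 28.
Maximum is 30 at (x,y)=(0,6).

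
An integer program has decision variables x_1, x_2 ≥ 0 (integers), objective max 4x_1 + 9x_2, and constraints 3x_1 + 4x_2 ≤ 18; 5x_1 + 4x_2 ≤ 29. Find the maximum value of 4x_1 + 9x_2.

(x_1,x_2)=(0,4): 3·0+4·4=16≤18, 5·0+4·4=16≤29, objective 36.
(x_1,x_2)=(1,3): 3·1+4·3=15≤18, 5·1+4·3=17≤29, objective 31.
(x_1,x_2)=(0,3): 3·0+4·3=12≤18, 5·0+4·3=12≤29, objective 27.
Maximum is 36 at (x_1,x_2)=(0,4).

36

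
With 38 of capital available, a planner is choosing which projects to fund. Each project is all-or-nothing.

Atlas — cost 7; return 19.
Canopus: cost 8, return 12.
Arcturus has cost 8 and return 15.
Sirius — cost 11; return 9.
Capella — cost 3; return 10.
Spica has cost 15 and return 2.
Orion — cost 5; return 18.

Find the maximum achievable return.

74

Take Atlas, Canopus, Arcturus, Capella, and Orion: cost 7 + 8 + 8 + 3 + 5 = 31 ≤ 38, return 19 + 12 + 15 + 10 + 18 = 74.
No other feasible combination does better.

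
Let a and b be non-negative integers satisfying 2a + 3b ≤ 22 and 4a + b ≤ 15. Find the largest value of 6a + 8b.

(a,b)=(2,6) is feasible, giving 60.
(a,b)=(1,6) is feasible, giving 54.
(a,b)=(2,5) is feasible, giving 52.
Maximum is 60 at (a,b)=(2,6).

60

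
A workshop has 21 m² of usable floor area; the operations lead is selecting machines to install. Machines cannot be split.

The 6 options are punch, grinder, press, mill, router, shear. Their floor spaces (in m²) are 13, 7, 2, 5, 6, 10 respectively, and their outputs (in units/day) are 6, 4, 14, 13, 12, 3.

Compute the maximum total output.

43

punch + press + mill: floor space 13 + 2 + 5 = 20 ≤ 21, output 6 + 14 + 13 = 33.
grinder + press + mill + router: floor space 7 + 2 + 5 + 6 = 20 ≤ 21, output 4 + 14 + 13 + 12 = 43.
press + mill + router: floor space 2 + 5 + 6 = 13 ≤ 21, output 14 + 13 + 12 = 39.
Best is grinder, press, mill, and router with total output 43.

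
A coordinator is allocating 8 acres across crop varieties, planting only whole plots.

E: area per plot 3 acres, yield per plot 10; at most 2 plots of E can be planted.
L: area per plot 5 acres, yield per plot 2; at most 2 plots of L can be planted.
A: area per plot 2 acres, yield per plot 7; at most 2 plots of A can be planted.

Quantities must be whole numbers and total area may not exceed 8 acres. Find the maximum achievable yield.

This is a bounded integer knapsack.
A has the best ratio (7/2); taking only A gives at most 2×7 = 14 (stopped by the supply cap of 2).
Mixing does better — 2×E and 1×A: area 8 ≤ 8, yield 2·10 + 1·7 = 27.

27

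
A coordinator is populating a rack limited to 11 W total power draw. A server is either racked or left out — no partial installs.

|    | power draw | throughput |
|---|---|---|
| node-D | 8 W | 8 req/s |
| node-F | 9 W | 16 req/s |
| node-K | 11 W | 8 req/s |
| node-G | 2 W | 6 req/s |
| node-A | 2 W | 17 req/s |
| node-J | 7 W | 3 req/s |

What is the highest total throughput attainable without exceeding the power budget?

33

This is a 0-1 knapsack instance.
node-F + node-A: power draw 9 + 2 = 11 ≤ 11, throughput 16 + 17 = 33.
node-G + node-A + node-J: power draw 2 + 2 + 7 = 11 ≤ 11, throughput 6 + 17 + 3 = 26.
Best is node-F and node-A with total throughput 33.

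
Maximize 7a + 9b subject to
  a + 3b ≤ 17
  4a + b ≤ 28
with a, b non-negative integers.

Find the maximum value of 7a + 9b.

71

(a,b)=(5,4): 1·5+3·4=17≤17, 4·5+1·4=24≤28, objective 71.
(a,b)=(6,3): 1·6+3·3=15≤17, 4·6+1·3=27≤28, objective 69.
(a,b)=(4,4): 1·4+3·4=16≤17, 4·4+1·4=20≤28, objective 64.
No feasible integer point exceeds 71.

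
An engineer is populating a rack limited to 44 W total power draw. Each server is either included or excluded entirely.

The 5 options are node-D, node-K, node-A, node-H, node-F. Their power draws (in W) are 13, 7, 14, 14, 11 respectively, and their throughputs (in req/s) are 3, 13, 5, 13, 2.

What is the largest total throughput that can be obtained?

Allowing fractional choices, the relaxed optimum would be about 33.1, but servers are indivisible.
node-D + node-K + node-H: power draw 13 + 7 + 14 = 34 ≤ 44, throughput 3 + 13 + 13 = 29.
node-K + node-H + node-F: power draw 7 + 14 + 11 = 32 ≤ 44, throughput 13 + 13 + 2 = 28.
node-K + node-A + node-H: power draw 7 + 14 + 14 = 35 ≤ 44, throughput 13 + 5 + 13 = 31.
Best is node-K, node-A, and node-H with total throughput 31.

31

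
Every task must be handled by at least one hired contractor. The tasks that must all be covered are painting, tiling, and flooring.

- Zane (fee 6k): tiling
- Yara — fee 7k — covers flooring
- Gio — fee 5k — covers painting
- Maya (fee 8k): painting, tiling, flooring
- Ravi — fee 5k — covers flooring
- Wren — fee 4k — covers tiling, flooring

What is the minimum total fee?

8

The greedy cost-per-new-task heuristic would pick Wren and Gio for 9, but a cheaper cover exists.
Maya alone covers painting, tiling, flooring — every task.
Total fee: 8.
No cover costs less than 8.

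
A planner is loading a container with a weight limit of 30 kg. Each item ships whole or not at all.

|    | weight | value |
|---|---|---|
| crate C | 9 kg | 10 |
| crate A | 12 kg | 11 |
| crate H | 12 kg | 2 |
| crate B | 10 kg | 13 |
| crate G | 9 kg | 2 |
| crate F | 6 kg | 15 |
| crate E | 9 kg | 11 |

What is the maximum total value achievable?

This is a 0-1 knapsack instance.
Take crate B, crate F, and crate E: weight 10 + 6 + 9 = 25 ≤ 30, value 13 + 15 + 11 = 39.
No feasible combination exceeds this.

39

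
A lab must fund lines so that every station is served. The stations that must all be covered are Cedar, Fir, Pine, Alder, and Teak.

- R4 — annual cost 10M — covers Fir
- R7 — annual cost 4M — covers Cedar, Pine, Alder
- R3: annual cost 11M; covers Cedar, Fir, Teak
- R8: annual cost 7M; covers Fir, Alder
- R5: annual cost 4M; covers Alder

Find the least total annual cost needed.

This is an integer covering problem.
Choose R7 and R3: together they cover Cedar, Fir, Pine, Alder, Teak — every station.
Total annual cost: 4 + 11 = 15.
No cover costs less than 15.

15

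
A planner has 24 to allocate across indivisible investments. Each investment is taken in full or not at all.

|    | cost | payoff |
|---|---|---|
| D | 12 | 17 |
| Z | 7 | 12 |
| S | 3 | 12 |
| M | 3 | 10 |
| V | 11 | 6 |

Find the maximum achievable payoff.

41

Allowing fractional choices, the relaxed optimum would be about 49.6, but investments are indivisible.
D + S + M: cost 12 + 3 + 3 = 18 ≤ 24, payoff 17 + 12 + 10 = 39.
Z + S + M + V: cost 7 + 3 + 3 + 11 = 24 ≤ 24, payoff 12 + 12 + 10 + 6 = 40.
D + Z + S: cost 12 + 7 + 3 = 22 ≤ 24, payoff 17 + 12 + 12 = 41.
Best is D, Z, and S with total payoff 41.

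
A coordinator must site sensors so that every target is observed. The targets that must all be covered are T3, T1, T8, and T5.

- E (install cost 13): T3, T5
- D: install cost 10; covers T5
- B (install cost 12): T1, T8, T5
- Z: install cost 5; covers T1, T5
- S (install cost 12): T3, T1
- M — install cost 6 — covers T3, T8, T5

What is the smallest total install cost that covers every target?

Choose Z and M: together they cover T3, T1, T8, T5 — every target.
Total install cost: 5 + 6 = 11.
No cover costs less than 11.

11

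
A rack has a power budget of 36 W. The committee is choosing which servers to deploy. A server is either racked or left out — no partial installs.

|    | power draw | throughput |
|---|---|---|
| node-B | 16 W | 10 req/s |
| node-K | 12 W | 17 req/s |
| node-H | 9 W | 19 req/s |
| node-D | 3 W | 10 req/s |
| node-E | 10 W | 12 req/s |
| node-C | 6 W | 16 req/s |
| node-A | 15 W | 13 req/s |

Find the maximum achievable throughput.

Treat it as a binary knapsack problem.
Take node-K, node-H, node-D, and node-C: power draw 12 + 9 + 3 + 6 = 30 ≤ 36, throughput 17 + 19 + 10 + 16 = 62.
No other feasible combination does better.

62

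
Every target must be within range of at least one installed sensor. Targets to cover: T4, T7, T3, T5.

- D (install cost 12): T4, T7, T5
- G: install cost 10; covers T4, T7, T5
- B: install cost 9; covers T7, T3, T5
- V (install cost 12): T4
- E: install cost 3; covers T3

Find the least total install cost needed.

13

This is a weighted set-cover instance.
Choose G and E: together they cover T4, T7, T3, T5 — every target.
Total install cost: 10 + 3 = 13.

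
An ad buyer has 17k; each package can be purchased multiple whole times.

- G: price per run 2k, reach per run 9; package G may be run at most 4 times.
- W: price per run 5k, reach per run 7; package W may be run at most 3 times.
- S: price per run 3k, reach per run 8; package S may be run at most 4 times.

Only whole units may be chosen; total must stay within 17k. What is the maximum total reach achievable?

This is a bounded integer knapsack.
G has the best ratio (9/2); taking only G gives at most 4×9 = 36 (stopped by the supply cap of 4).
Mixing does better — 4×G and 3×S: price 17 ≤ 17, reach 4·9 + 3·8 = 60.

60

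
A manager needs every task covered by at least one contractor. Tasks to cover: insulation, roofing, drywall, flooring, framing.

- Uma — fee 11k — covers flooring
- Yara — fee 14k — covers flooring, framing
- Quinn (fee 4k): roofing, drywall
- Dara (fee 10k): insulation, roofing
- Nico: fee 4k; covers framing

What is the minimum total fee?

28

This is a weighted set-cover instance.
The greedy cost-per-new-task heuristic would pick Quinn, Nico, Dara, and Uma for 29, but a cheaper cover exists.
Choose Yara, Quinn, and Dara: together they cover insulation, roofing, drywall, flooring, framing — every task.
Total fee: 14 + 4 + 10 = 28.
No cover costs less than 28.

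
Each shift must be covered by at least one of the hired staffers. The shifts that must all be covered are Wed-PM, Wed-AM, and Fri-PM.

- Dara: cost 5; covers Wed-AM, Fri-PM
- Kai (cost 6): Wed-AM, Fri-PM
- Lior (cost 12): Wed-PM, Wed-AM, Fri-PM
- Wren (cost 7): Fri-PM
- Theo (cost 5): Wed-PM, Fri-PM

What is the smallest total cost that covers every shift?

Choose Dara and Theo: together they cover Wed-PM, Wed-AM, Fri-PM — every shift.
Total cost: 5 + 5 = 10.
No cover costs less than 10.

10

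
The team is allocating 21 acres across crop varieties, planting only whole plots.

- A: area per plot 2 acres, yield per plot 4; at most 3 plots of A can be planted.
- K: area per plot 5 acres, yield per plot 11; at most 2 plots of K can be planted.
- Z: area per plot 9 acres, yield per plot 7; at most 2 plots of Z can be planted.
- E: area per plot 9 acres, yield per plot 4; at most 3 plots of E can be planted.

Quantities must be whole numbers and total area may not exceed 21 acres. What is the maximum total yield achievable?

Take 3×A and 2×K: area 16 ≤ 21, yield 3·4 + 2·11 = 34.
K has the best ratio (11/5) and is taken to its limit of 2; remaining capacity is filled optimally with the others.

34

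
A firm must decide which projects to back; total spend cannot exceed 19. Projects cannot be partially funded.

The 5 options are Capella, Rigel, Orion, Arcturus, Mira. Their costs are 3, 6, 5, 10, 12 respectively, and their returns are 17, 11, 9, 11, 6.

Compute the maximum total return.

This is a 0-1 knapsack instance.
Capella + Orion + Arcturus: cost 3 + 5 + 10 = 18 ≤ 19, return 17 + 9 + 11 = 37.
Capella + Rigel + Arcturus: cost 3 + 6 + 10 = 19 ≤ 19, return 17 + 11 + 11 = 39.
Capella + Rigel + Orion: cost 3 + 6 + 5 = 14 ≤ 19, return 17 + 11 + 9 = 37.
Best is Capella, Rigel, and Arcturus with total return 39.

39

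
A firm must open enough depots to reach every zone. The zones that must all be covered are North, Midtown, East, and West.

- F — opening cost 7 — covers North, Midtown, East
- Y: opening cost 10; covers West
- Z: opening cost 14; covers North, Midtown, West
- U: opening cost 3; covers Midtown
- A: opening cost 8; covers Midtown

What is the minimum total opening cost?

Choose F and Y: together they cover North, Midtown, East, West — every zone.
Total opening cost: 7 + 10 = 17.

17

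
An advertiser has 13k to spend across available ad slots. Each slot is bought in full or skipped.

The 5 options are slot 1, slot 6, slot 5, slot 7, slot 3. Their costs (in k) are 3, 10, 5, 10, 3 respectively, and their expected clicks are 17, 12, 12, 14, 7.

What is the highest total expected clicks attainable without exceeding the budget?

Allowing fractional choices, the relaxed optimum would be about 38.8, but ad slots are indivisible.
slot 1 + slot 5 + slot 3: cost 3 + 5 + 3 = 11 ≤ 13, expected clicks 17 + 12 + 7 = 36.
slot 1 + slot 7: cost 3 + 10 = 13 ≤ 13, expected clicks 17 + 14 = 31.
slot 1 + slot 5: cost 3 + 5 = 8 ≤ 13, expected clicks 17 + 12 = 29.
Best is slot 1, slot 5, and slot 3 with total expected clicks 36.

36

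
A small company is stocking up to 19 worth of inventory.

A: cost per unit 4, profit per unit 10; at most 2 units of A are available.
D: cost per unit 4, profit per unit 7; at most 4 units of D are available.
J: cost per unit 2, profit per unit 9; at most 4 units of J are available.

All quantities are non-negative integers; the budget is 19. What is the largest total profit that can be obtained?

56

This is a bounded integer knapsack.
J has the best ratio (9/2); taking only J gives at most 4×9 = 36 (stopped by the supply cap of 4).
Mixing does better — 2×A and 4×J: cost 16 ≤ 19, profit 2·10 + 4·9 = 56.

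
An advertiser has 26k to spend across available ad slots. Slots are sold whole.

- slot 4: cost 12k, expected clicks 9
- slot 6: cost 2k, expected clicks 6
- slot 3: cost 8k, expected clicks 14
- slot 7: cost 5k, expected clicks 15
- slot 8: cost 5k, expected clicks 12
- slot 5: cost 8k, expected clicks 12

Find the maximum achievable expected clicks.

53

Allowing fractional choices, the relaxed optimum would be about 56.0, but ad slots are indivisible.
slot 6 + slot 3 + slot 7 + slot 5: cost 2 + 8 + 5 + 8 = 23 ≤ 26, expected clicks 6 + 14 + 15 + 12 = 47.
slot 6 + slot 3 + slot 7 + slot 8: cost 2 + 8 + 5 + 5 = 20 ≤ 26, expected clicks 6 + 14 + 15 + 12 = 47.
slot 3 + slot 7 + slot 8 + slot 5: cost 8 + 5 + 5 + 8 = 26 ≤ 26, expected clicks 14 + 15 + 12 + 12 = 53.
Best is slot 3, slot 7, slot 8, and slot 5 with total expected clicks 53.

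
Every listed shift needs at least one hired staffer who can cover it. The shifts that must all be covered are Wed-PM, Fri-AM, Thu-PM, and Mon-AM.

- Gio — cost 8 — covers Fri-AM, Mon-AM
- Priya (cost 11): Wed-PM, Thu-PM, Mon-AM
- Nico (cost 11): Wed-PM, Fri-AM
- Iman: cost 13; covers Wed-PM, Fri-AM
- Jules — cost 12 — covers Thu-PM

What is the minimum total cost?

19

Choose Gio and Priya: together they cover Wed-PM, Fri-AM, Thu-PM, Mon-AM — every shift.
Total cost: 8 + 11 = 19.
No cover costs less than 19.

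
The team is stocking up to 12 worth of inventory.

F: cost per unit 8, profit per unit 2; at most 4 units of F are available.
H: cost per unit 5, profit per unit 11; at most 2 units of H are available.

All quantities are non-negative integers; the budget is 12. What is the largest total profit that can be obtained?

This is a bounded integer knapsack.
Take 2×H: cost 10 ≤ 12, profit 2·11 = 22.
H has the best ratio (11/5) and is taken to its limit of 2; remaining capacity is filled optimally with the others.

22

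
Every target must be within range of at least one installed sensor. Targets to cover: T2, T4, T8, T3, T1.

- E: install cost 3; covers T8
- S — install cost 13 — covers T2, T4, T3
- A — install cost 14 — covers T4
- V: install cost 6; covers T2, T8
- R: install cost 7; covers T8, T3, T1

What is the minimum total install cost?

This is a weighted set-cover instance.
The greedy cost-per-new-target heuristic would pick R, V, and S for 26, but a cheaper cover exists.
Choose S and R: together they cover T2, T4, T8, T3, T1 — every target.
Total install cost: 13 + 7 = 20.
No cover costs less than 20.

20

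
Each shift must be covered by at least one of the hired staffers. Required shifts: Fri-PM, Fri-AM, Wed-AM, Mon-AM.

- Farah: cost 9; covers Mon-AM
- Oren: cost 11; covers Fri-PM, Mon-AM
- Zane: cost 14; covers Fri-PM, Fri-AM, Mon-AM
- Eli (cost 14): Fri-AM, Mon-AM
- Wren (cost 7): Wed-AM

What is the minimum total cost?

This is a weighted set-cover instance.
Choose Zane and Wren: together they cover Fri-PM, Fri-AM, Wed-AM, Mon-AM — every shift.
Total cost: 14 + 7 = 21.

21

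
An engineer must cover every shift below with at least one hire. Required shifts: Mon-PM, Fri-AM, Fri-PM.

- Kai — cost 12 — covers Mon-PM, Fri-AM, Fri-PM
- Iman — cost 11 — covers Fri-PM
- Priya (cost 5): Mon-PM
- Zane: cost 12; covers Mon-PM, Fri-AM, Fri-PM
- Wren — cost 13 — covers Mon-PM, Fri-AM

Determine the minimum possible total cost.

12

Kai alone covers Mon-PM, Fri-AM, Fri-PM — every shift.
Total cost: 12.
No cover costs less than 12.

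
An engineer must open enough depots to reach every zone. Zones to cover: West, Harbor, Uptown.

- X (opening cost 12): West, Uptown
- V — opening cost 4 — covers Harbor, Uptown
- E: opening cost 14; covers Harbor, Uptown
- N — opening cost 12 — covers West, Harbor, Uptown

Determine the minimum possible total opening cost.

The greedy cost-per-new-zone heuristic would pick V and X for 16, but a cheaper cover exists.
N alone covers West, Harbor, Uptown — every zone.
Total opening cost: 12.
No cover costs less than 12.

12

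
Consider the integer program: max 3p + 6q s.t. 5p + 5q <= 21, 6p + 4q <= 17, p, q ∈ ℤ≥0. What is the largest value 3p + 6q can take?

24

Relaxing integrality, the LP optimum is 25.20 at (p,q) = (0, 4.2), which is not an integer point.
(p,q)=(0,4): 5·0+5·4=20≤21, 6·0+4·4=16≤17, objective 24.
(p,q)=(0,3): 5·0+5·3=15≤21, 6·0+4·3=12≤17, objective 18.
The best lattice point is (0,4), giving 24.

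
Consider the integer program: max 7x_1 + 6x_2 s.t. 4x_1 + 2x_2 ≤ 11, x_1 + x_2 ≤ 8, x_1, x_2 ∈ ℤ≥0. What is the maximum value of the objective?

The continuous relaxation peaks at (0, 5.5) with value 33.00; rounding to a feasible lattice point costs some objective.
(x_1,x_2)=(0,5): 4·0+2·5=10≤11, 1·0+1·5=5≤8, objective 30.
(x_1,x_2)=(0,4): 4·0+2·4=8≤11, 1·0+1·4=4≤8, objective 24.
No feasible integer point exceeds 30.

30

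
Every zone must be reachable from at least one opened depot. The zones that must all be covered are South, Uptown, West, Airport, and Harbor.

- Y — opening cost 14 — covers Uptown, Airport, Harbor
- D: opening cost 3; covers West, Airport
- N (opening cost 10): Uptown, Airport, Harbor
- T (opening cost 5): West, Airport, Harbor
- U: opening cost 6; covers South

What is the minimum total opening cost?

Choose D, N, and U: together they cover South, Uptown, West, Airport, Harbor — every zone.
Total opening cost: 3 + 10 + 6 = 19.
No cover costs less than 19.

19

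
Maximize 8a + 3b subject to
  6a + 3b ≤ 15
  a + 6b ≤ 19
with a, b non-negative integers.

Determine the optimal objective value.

19

(a,b)=(2,1): 6·2+3·1=15≤15, 1·2+6·1=8≤19, objective 19.
(a,b)=(2,0): 6·2+3·0=12≤15, 1·2+6·0=2≤19, objective 16.
(a,b)=(1,2): 6·1+3·2=12≤15, 1·1+6·2=13≤19, objective 14.
The best lattice point is (2,1), giving 19.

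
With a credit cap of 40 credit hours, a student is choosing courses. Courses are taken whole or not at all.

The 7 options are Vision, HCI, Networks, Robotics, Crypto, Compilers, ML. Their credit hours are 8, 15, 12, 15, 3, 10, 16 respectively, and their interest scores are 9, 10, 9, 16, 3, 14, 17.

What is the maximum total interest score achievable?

43

Treat it as a binary knapsack problem.
Take Vision, Crypto, Compilers, and ML: credit hours 8 + 3 + 10 + 16 = 37 ≤ 40, interest score 9 + 3 + 14 + 17 = 43.
No other feasible combination does better.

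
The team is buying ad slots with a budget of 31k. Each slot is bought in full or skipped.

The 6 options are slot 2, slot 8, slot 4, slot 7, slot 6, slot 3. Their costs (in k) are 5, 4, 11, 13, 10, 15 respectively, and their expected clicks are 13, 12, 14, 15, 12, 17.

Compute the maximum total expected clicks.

Take slot 2, slot 8, slot 4, and slot 6: cost 5 + 4 + 11 + 10 = 30 ≤ 31, expected clicks 13 + 12 + 14 + 12 = 51.
No other feasible combination does better.

51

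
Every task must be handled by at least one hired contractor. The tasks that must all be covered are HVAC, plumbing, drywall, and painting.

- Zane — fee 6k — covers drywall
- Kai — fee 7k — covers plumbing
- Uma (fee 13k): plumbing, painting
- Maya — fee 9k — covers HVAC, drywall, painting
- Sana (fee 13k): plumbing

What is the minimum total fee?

16

Choose Kai and Maya: together they cover HVAC, plumbing, drywall, painting — every task.
Total fee: 7 + 9 = 16.
No cover costs less than 16.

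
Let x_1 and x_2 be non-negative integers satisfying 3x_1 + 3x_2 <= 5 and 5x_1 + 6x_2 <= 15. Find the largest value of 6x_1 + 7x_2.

(x_1,x_2)=(0,1): 3·0+3·1=3≤5, 5·0+6·1=6≤15, objective 7.
(x_1,x_2)=(1,0): 3·1+3·0=3≤5, 5·1+6·0=5≤15, objective 6.
(x_1,x_2)=(0,0): 3·0+3·0=0≤5, 5·0+6·0=0≤15, objective 0.
Maximum is 7 at (x_1,x_2)=(0,1).

7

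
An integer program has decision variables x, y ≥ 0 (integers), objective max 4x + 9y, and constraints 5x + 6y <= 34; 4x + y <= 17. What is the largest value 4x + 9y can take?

45

The continuous relaxation peaks at (0, 5.67) with value 51.00; rounding to a feasible lattice point costs some objective.
(x,y)=(0,5): 5·0+6·5=30≤34, 4·0+1·5=5≤17, objective 45.
(x,y)=(1,4): 5·1+6·4=29≤34, 4·1+1·4=8≤17, objective 40.
(x,y)=(0,4): 5·0+6·4=24≤34, 4·0+1·4=4≤17, objective 36.
No feasible integer point exceeds 45.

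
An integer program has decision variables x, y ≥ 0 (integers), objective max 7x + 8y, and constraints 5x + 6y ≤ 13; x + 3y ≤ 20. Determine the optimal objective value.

16

Relaxing integrality, the LP optimum is 18.20 at (x,y) = (2.6, 0), which is not an integer point.
(x,y)=(0,2): 5·0+6·2=12≤13, 1·0+3·2=6≤20, objective 16.
(x,y)=(1,1): 5·1+6·1=11≤13, 1·1+3·1=4≤20, objective 15.
Maximum is 16 at (x,y)=(0,2).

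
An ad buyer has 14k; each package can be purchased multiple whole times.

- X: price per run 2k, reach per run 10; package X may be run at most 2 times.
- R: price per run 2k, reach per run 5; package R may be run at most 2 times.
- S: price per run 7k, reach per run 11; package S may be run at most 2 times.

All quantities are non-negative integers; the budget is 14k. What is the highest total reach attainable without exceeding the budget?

X has the best ratio (10/2); taking only X gives at most 2×10 = 20 (stopped by the supply cap of 2).
Mixing does better — 2×X, 1×R, and 1×S: price 13 ≤ 14, reach 2·10 + 1·5 + 1·11 = 36.

36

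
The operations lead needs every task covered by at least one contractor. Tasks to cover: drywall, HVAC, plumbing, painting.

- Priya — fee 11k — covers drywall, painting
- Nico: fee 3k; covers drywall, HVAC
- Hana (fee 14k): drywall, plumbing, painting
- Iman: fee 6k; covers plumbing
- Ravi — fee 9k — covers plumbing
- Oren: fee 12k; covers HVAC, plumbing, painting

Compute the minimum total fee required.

15

This is an integer covering problem.
The greedy cost-per-new-task heuristic would pick Nico, Iman, and Priya for 20, but a cheaper cover exists.
Choose Nico and Oren: together they cover drywall, HVAC, plumbing, painting — every task.
Total fee: 3 + 12 = 15.
No cover costs less than 15.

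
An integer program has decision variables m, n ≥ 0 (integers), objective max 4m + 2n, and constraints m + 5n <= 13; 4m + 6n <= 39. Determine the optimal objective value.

Relaxing integrality, the LP optimum is 39.00 at (m,n) = (9.75, 0), which is not an integer point.
(m,n)=(9,0): 1·9+5·0=9≤13, 4·9+6·0=36≤39, objective 36.
(m,n)=(8,1): 1·8+5·1=13≤13, 4·8+6·1=38≤39, objective 34.
Maximum is 36 at (m,n)=(9,0).

36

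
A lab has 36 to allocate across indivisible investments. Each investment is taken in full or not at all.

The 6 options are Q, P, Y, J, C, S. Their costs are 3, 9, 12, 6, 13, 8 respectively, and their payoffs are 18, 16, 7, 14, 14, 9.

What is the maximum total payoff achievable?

Allowing fractional choices, the relaxed optimum would be about 67.8, but investments are indivisible.
Q + P + J + C: cost 3 + 9 + 6 + 13 = 31 ≤ 36, payoff 18 + 16 + 14 + 14 = 62.
Q + P + J + S: cost 3 + 9 + 6 + 8 = 26 ≤ 36, payoff 18 + 16 + 14 + 9 = 57.
Q + P + C + S: cost 3 + 9 + 13 + 8 = 33 ≤ 36, payoff 18 + 16 + 14 + 9 = 57.
Best is Q, P, J, and C with total payoff 62.

62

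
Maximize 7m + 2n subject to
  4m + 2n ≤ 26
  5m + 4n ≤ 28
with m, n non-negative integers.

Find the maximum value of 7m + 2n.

(m,n)=(5,0) is feasible, giving 35.
(m,n)=(4,1) is feasible, giving 30.
(m,n)=(4,0) is feasible, giving 28.
The best lattice point is (5,0), giving 35.

35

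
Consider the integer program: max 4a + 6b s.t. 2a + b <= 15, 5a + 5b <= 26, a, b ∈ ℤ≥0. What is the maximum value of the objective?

30

(a,b)=(0,5): 2·0+1·5=5≤15, 5·0+5·5=25≤26, objective 30.
(a,b)=(1,4): 2·1+1·4=6≤15, 5·1+5·4=25≤26, objective 28.
(a,b)=(0,4): 2·0+1·4=4≤15, 5·0+5·4=20≤26, objective 24.
The best lattice point is (0,5), giving 30.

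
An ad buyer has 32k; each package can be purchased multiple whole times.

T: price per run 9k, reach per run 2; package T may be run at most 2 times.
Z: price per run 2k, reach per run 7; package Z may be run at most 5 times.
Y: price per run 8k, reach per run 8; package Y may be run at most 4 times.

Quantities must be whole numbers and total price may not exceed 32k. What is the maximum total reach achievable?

52

Z has the best ratio (7/2); taking only Z gives at most 5×7 = 35 (stopped by the supply cap of 5).
Mixing does better — 4×Z and 3×Y: price 32 ≤ 32, reach 4·7 + 3·8 = 52.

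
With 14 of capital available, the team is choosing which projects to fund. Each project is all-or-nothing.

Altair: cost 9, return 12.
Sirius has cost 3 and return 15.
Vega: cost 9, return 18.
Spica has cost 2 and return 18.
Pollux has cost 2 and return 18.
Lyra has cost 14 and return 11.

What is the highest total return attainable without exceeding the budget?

Allowing fractional choices, the relaxed optimum would be about 65.0, but projects are indivisible.
Vega + Spica + Pollux: cost 9 + 2 + 2 = 13 ≤ 14, return 18 + 18 + 18 = 54.
Sirius + Vega + Spica: cost 3 + 9 + 2 = 14 ≤ 14, return 15 + 18 + 18 = 51.
Sirius + Spica + Pollux: cost 3 + 2 + 2 = 7 ≤ 14, return 15 + 18 + 18 = 51.
Best is Vega, Spica, and Pollux with total return 54.

54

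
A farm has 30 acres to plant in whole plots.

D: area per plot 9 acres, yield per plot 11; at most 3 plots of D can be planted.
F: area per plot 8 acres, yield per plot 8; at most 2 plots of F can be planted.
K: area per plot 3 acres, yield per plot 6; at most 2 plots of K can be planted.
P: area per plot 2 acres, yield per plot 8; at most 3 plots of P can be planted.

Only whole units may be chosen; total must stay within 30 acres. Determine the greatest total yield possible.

58

P has the best ratio (8/2); taking only P gives at most 3×8 = 24 (stopped by the supply cap of 3).
Mixing does better — 2×D, 2×K, and 3×P: area 30 ≤ 30, yield 2·11 + 2·6 + 3·8 = 58.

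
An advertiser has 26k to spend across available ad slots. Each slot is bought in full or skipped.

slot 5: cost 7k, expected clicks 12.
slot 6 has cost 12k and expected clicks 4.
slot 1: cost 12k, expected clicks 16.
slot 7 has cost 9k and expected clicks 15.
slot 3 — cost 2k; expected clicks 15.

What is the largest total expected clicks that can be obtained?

46

This is a 0-1 knapsack instance.
Allowing fractional choices, the relaxed optimum would be about 52.7, but ad slots are indivisible.
slot 1 + slot 7 + slot 3: cost 12 + 9 + 2 = 23 ≤ 26, expected clicks 16 + 15 + 15 = 46.
slot 5 + slot 1 + slot 3: cost 7 + 12 + 2 = 21 ≤ 26, expected clicks 12 + 16 + 15 = 43.
Best is slot 1, slot 7, and slot 3 with total expected clicks 46.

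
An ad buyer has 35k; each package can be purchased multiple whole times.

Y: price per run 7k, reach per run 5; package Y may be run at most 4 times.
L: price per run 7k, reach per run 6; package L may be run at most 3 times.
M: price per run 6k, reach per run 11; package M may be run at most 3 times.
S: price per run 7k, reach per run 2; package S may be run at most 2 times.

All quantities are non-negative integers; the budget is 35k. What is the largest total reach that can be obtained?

This is a bounded integer knapsack.
M has the best ratio (11/6); taking only M gives at most 3×11 = 33 (stopped by the supply cap of 3).
Mixing does better — 2×L and 3×M: price 32 ≤ 35, reach 2·6 + 3·11 = 45.

45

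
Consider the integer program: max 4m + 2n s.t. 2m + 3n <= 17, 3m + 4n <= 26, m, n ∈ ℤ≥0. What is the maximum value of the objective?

The continuous relaxation peaks at (8.5, 0) with value 34.00; rounding to a feasible lattice point costs some objective.
(m,n)=(8,0): 2·8+3·0=16≤17, 3·8+4·0=24≤26, objective 32.
(m,n)=(7,1): 2·7+3·1=17≤17, 3·7+4·1=25≤26, objective 30.
(m,n)=(7,0): 2·7+3·0=14≤17, 3·7+4·0=21≤26, objective 28.
The best lattice point is (8,0), giving 32.

32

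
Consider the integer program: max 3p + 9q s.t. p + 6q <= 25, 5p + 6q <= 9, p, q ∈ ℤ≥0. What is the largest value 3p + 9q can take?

Relaxing integrality, the LP optimum is 13.50 at (p,q) = (0, 1.5), which is not an integer point.
(p,q)=(0,1): 1·0+6·1=6≤25, 5·0+6·1=6≤9, objective 9.
(p,q)=(1,0): 1·1+6·0=1≤25, 5·1+6·0=5≤9, objective 3.
The best lattice point is (0,1), giving 9.

9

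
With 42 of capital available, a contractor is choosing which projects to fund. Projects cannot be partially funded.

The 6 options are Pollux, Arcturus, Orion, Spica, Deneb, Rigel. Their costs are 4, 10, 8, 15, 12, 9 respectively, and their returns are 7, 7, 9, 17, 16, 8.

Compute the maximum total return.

49

Allowing fractional choices, the relaxed optimum would be about 51.7, but projects are indivisible.
Pollux + Arcturus + Spica + Deneb: cost 4 + 10 + 15 + 12 = 41 ≤ 42, return 7 + 7 + 17 + 16 = 47.
Pollux + Spica + Deneb + Rigel: cost 4 + 15 + 12 + 9 = 40 ≤ 42, return 7 + 17 + 16 + 8 = 48.
Pollux + Orion + Spica + Deneb: cost 4 + 8 + 15 + 12 = 39 ≤ 42, return 7 + 9 + 17 + 16 = 49.
Best is Pollux, Orion, Spica, and Deneb with total return 49.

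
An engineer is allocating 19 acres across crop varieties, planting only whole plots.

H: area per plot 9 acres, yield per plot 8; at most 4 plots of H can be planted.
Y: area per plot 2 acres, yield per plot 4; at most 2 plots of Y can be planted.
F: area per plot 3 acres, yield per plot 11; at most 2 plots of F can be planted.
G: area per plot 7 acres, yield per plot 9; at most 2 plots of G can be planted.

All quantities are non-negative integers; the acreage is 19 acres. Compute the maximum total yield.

39

This is a bounded integer knapsack.
Take 2×Y, 2×F, and 1×G: area 17 ≤ 19, yield 2·4 + 2·11 + 1·9 = 39.
F has the best ratio (11/3) and is taken to its limit of 2; remaining capacity is filled optimally with the others.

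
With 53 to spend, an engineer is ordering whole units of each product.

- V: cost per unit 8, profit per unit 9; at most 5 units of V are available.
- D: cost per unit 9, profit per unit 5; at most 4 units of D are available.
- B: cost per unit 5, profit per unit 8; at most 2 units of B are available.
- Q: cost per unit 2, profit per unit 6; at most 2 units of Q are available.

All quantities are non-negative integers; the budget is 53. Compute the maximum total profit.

67

Q has the best ratio (6/2); taking only Q gives at most 2×6 = 12 (stopped by the supply cap of 2).
Mixing does better — 5×V, 2×B, and 1×Q: cost 52 ≤ 53, profit 5·9 + 2·8 + 1·6 = 67.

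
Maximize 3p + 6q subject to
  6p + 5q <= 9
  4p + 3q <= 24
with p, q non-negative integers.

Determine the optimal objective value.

6

Relaxing integrality, the LP optimum is 10.80 at (p,q) = (0, 1.8), which is not an integer point.
(p,q)=(0,1): 6·0+5·1=5≤9, 4·0+3·1=3≤24, objective 6.
(p,q)=(1,0): 6·1+5·0=6≤9, 4·1+3·0=4≤24, objective 3.
(p,q)=(0,0): 6·0+5·0=0≤9, 4·0+3·0=0≤24, objective 0.
The best lattice point is (0,1), giving 6.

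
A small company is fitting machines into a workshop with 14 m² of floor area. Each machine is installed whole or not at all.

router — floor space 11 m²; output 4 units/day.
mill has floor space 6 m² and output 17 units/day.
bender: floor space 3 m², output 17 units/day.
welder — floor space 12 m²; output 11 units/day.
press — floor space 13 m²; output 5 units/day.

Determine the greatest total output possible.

34

Take mill and bender: floor space 6 + 3 = 9 ≤ 14, output 17 + 17 = 34.
No other feasible combination does better.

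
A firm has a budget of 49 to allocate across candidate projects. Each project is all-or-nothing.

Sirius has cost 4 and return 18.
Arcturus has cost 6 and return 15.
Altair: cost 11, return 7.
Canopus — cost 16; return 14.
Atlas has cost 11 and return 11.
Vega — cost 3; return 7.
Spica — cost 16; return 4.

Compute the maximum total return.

Allowing fractional choices, the relaxed optimum would be about 70.7, but projects are indivisible.
Sirius + Arcturus + Altair + Canopus + Atlas: cost 4 + 6 + 11 + 16 + 11 = 48 ≤ 49, return 18 + 15 + 7 + 14 + 11 = 65.
Sirius + Arcturus + Canopus + Atlas + Vega: cost 4 + 6 + 16 + 11 + 3 = 40 ≤ 49, return 18 + 15 + 14 + 11 + 7 = 65.
The maximum return is 65; one optimal choice is Sirius, Arcturus, Canopus, Atlas, and Vega.

65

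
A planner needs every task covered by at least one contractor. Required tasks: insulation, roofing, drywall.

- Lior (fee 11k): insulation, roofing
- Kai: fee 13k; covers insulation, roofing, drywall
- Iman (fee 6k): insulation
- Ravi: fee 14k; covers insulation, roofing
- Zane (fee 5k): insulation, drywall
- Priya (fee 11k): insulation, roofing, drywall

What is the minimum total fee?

This is an integer covering problem.
The greedy cost-per-new-task heuristic would pick Zane and Lior for 16, but a cheaper cover exists.
Priya alone covers insulation, roofing, drywall — every task.
Total fee: 11.
No cover costs less than 11.

11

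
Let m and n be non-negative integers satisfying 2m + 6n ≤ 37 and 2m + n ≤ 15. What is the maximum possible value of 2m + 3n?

(m,n)=(5,4): 2·5+6·4=34≤37, 2·5+1·4=14≤15, objective 22.
(m,n)=(6,3): 2·6+6·3=30≤37, 2·6+1·3=15≤15, objective 21.
(m,n)=(4,4): 2·4+6·4=32≤37, 2·4+1·4=12≤15, objective 20.
No feasible integer point exceeds 22.

22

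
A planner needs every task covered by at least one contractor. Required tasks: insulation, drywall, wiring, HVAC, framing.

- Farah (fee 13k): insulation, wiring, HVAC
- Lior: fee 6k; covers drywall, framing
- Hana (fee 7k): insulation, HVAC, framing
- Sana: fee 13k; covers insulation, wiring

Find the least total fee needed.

Choose Farah and Lior: together they cover insulation, drywall, wiring, HVAC, framing — every task.
Total fee: 13 + 6 = 19.

19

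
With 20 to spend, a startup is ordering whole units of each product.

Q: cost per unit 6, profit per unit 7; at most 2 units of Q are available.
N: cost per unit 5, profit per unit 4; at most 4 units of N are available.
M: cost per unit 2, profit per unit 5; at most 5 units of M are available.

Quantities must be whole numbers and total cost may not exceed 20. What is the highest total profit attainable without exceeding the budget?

34

2×Q and 4×M: cost 20 ≤ 20, profit 2·7 + 4·5 = 34.
2×N and 5×M: cost 20 ≤ 20, profit 2·4 + 5·5 = 33.
Best is 34.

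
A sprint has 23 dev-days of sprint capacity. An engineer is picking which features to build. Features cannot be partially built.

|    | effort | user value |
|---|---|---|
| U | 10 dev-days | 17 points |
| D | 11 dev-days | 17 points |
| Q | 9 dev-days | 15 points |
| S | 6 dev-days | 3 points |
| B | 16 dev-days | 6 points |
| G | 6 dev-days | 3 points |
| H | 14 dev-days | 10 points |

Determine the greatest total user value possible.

34

Allowing fractional choices, the relaxed optimum would be about 38.2, but features are indivisible.
U + Q: effort 10 + 9 = 19 ≤ 23, user value 17 + 15 = 32.
U + D: effort 10 + 11 = 21 ≤ 23, user value 17 + 17 = 34.
Best is U and D with total user value 34.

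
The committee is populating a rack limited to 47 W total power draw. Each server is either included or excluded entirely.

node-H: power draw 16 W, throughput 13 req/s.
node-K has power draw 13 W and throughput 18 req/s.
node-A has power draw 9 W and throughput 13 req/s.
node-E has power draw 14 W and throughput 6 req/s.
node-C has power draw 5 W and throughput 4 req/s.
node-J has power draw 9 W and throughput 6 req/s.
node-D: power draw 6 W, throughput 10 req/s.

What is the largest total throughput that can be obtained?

node-K + node-A + node-C + node-J + node-D: power draw 13 + 9 + 5 + 9 + 6 = 42 ≤ 47, throughput 18 + 13 + 4 + 6 + 10 = 51.
node-H + node-K + node-A + node-D: power draw 16 + 13 + 9 + 6 = 44 ≤ 47, throughput 13 + 18 + 13 + 10 = 54.
node-K + node-A + node-E + node-C + node-D: power draw 13 + 9 + 14 + 5 + 6 = 47 ≤ 47, throughput 18 + 13 + 6 + 4 + 10 = 51.
Best is node-H, node-K, node-A, and node-D with total throughput 54.

54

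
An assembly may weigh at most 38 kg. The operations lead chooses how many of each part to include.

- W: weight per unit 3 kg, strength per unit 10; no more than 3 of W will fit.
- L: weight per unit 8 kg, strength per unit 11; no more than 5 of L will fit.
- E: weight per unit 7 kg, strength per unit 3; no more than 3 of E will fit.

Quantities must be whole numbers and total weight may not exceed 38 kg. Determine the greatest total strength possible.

This is a bounded integer knapsack.
Take 2×W and 4×L: weight 38 ≤ 38, strength 2·10 + 4·11 = 64.
No other integer combination yields more.

64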